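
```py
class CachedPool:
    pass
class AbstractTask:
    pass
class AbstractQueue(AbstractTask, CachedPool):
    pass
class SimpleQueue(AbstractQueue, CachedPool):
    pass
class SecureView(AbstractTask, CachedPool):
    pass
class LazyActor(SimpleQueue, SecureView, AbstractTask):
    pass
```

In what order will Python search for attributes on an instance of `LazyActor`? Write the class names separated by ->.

L[LazyActor] = LazyActor + merge(L[SimpleQueue], L[SecureView], L[AbstractTask], [SimpleQueue SecureView AbstractTask])
  take SimpleQueue:  [SimpleQueue AbstractQueue AbstractTask CachedPool object] + [SecureView AbstractTask CachedPool object] + [AbstractTask object] + [SimpleQueue SecureView AbstractTask]
  take AbstractQueue:  [AbstractQueue AbstractTask CachedPool object] + [SecureView AbstractTask CachedPool object] + [AbstractTask object] + [SecureView AbstractTask]
  take SecureView:  [AbstractTask CachedPool object] + [SecureView AbstractTask CachedPool object] + [AbstractTask object] + [SecureView AbstractTask]
  take AbstractTask:  [AbstractTask CachedPool object] + [AbstractTask CachedPool object] + [AbstractTask object] + [AbstractTask]
  take CachedPool:  [CachedPool object] + [CachedPool object] + [object]
  take object:  [object] + [object] + [object]

LazyActor -> SimpleQueue -> AbstractQueue -> SecureView -> AbstractTask -> CachedPool -> object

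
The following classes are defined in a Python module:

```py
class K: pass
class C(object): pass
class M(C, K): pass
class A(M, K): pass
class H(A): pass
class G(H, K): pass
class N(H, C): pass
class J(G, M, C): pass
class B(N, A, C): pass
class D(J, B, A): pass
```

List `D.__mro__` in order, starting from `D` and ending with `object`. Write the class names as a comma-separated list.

L[D] = D + merge(L[J], L[B], L[A], [J B A])
  take J:  [J G H A M C K object] + [B N H A M C K object] + [A M C K object] + [J B A]
  take G:  [G H A M C K object] + [B N H A M C K object] + [A M C K object] + [B A]
  take B:  [H A M C K object] + [B N H A M C K object] + [A M C K object] + [B A]
  take N:  [H A M C K object] + [N H A M C K object] + [A M C K object] + [A]
  take H:  [H A M C K object] + [H A M C K object] + [A M C K object] + [A]
  take A:  [A M C K object] + [A M C K object] + [A M C K object] + [A]
  take M:  [M C K object] + [M C K object] + [M C K object]
  take C:  [C K object] + [C K object] + [C K object]
  take K:  [K object] + [K object] + [K object]
  take object:  [object] + [object] + [object]

D, J, G, B, N, H, A, M, C, K, object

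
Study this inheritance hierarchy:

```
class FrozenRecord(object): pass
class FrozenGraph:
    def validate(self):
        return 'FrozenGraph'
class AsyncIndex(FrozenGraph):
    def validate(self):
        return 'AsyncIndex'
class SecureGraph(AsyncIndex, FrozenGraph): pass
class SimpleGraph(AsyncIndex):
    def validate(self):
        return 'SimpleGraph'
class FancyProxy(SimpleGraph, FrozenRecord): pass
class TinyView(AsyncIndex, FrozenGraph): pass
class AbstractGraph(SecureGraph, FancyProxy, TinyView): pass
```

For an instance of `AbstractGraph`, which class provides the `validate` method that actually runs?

SimpleGraph

L[AbstractGraph] = AbstractGraph + merge(L[SecureGraph], L[FancyProxy], L[TinyView], [SecureGraph FancyProxy TinyView])
  take SecureGraph:  [SecureGraph AsyncIndex FrozenGraph object] + [FancyProxy SimpleGraph AsyncIndex FrozenGraph FrozenRecord object] + [TinyView AsyncIndex FrozenGraph object] + [SecureGraph FancyProxy TinyView]
  take FancyProxy:  [AsyncIndex FrozenGraph object] + [FancyProxy SimpleGraph AsyncIndex FrozenGraph FrozenRecord object] + [TinyView AsyncIndex FrozenGraph object] + [FancyProxy TinyView]
  take SimpleGraph:  [AsyncIndex FrozenGraph object] + [SimpleGraph AsyncIndex FrozenGraph FrozenRecord object] + [TinyView AsyncIndex FrozenGraph object] + [TinyView]
  take TinyView:  [AsyncIndex FrozenGraph object] + [AsyncIndex FrozenGraph FrozenRecord object] + [TinyView AsyncIndex FrozenGraph object] + [TinyView]
  take AsyncIndex:  [AsyncIndex FrozenGraph object] + [AsyncIndex FrozenGraph FrozenRecord object] + [AsyncIndex FrozenGraph object]
  take FrozenGraph:  [FrozenGraph object] + [FrozenGraph FrozenRecord object] + [FrozenGraph object]
  take FrozenRecord:  [object] + [FrozenRecord object] + [object]
  take object:  [object] + [object] + [object]
MRO: AbstractGraph SecureGraph FancyProxy SimpleGraph TinyView AsyncIndex FrozenGraph FrozenRecord object
validate is defined in: AsyncIndex, FrozenGraph, SimpleGraph. First along the MRO is SimpleGraph.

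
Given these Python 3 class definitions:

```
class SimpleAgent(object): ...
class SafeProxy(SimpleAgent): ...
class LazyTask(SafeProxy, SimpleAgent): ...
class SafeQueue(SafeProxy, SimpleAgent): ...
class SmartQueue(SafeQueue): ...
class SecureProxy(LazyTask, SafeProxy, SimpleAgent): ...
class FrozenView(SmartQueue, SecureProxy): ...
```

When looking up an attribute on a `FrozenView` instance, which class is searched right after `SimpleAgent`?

L[FrozenView] = FrozenView + merge(L[SmartQueue], L[SecureProxy], [SmartQueue SecureProxy])
  take SmartQueue:  [SmartQueue SafeQueue SafeProxy SimpleAgent object] + [SecureProxy LazyTask SafeProxy SimpleAgent object] + [SmartQueue SecureProxy]
  take SafeQueue:  [SafeQueue SafeProxy SimpleAgent object] + [SecureProxy LazyTask SafeProxy SimpleAgent object] + [SecureProxy]
  take SecureProxy:  [SafeProxy SimpleAgent object] + [SecureProxy LazyTask SafeProxy SimpleAgent object] + [SecureProxy]
  take LazyTask:  [SafeProxy SimpleAgent object] + [LazyTask SafeProxy SimpleAgent object]
  take SafeProxy:  [SafeProxy SimpleAgent object] + [SafeProxy SimpleAgent object]
  take SimpleAgent:  [SimpleAgent object] + [SimpleAgent object]
  take object:  [object] + [object]
MRO: FrozenView SmartQueue SafeQueue SecureProxy LazyTask SafeProxy SimpleAgent object
SimpleAgent is at position 6; next is object.

object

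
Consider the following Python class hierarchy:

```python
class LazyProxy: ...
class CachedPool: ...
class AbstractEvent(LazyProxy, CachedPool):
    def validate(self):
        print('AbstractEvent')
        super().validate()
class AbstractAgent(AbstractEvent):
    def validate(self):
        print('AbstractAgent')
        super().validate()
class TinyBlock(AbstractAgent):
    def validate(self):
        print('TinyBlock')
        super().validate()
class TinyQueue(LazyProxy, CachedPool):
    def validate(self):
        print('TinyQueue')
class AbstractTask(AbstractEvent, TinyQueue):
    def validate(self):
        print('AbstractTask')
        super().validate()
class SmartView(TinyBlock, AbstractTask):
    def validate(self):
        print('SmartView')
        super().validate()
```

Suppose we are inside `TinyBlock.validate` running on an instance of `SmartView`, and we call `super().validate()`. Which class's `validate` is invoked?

L[SmartView] = SmartView + merge(L[TinyBlock], L[AbstractTask], [TinyBlock AbstractTask])
  take TinyBlock:  [TinyBlock AbstractAgent AbstractEvent LazyProxy CachedPool object] + [AbstractTask AbstractEvent TinyQueue LazyProxy CachedPool object] + [TinyBlock AbstractTask]
  take AbstractAgent:  [AbstractAgent AbstractEvent LazyProxy CachedPool object] + [AbstractTask AbstractEvent TinyQueue LazyProxy CachedPool object] + [AbstractTask]
  take AbstractTask:  [AbstractEvent LazyProxy CachedPool object] + [AbstractTask AbstractEvent TinyQueue LazyProxy CachedPool object] + [AbstractTask]
  take AbstractEvent:  [AbstractEvent LazyProxy CachedPool object] + [AbstractEvent TinyQueue LazyProxy CachedPool object]
  take TinyQueue:  [LazyProxy CachedPool object] + [TinyQueue LazyProxy CachedPool object]
  take LazyProxy:  [LazyProxy CachedPool object] + [LazyProxy CachedPool object]
  take CachedPool:  [CachedPool object] + [CachedPool object]
  take object:  [object] + [object]
MRO: SmartView TinyBlock AbstractAgent AbstractTask AbstractEvent TinyQueue LazyProxy CachedPool object
super() in TinyBlock.validate on a SmartView instance goes to the class after TinyBlock in SmartView's MRO: AbstractAgent.

AbstractAgent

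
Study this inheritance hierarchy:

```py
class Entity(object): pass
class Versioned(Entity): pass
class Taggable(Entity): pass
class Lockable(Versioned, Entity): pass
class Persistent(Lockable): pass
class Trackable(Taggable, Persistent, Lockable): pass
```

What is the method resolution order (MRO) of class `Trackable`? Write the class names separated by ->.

L[Trackable] = Trackable + merge(L[Taggable], L[Persistent], L[Lockable], [Taggable Persistent Lockable])
  take Taggable:  [Taggable Entity object] + [Persistent Lockable Versioned Entity object] + [Lockable Versioned Entity object] + [Taggable Persistent Lockable]
  take Persistent:  [Entity object] + [Persistent Lockable Versioned Entity object] + [Lockable Versioned Entity object] + [Persistent Lockable]
  take Lockable:  [Entity object] + [Lockable Versioned Entity object] + [Lockable Versioned Entity object] + [Lockable]
  take Versioned:  [Entity object] + [Versioned Entity object] + [Versioned Entity object]
  take Entity:  [Entity object] + [Entity object] + [Entity object]
  take object:  [object] + [object] + [object]

Trackable -> Taggable -> Persistent -> Lockable -> Versioned -> Entity -> object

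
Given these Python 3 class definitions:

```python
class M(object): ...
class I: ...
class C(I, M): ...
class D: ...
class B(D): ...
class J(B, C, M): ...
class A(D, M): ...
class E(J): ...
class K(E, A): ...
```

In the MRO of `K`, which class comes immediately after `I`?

L[K] = K + merge(L[E], L[A], [E A])
  take E:  [E J B D C I M object] + [A D M object] + [E A]
  take J:  [J B D C I M object] + [A D M object] + [A]
  take B:  [B D C I M object] + [A D M object] + [A]
  take A:  [D C I M object] + [A D M object] + [A]
  take D:  [D C I M object] + [D M object]
  take C:  [C I M object] + [M object]
  take I:  [I M object] + [M object]
  take M:  [M object] + [M object]
  take object:  [object] + [object]
MRO: K E J B A D C I M object
I is at position 7; next is M.

M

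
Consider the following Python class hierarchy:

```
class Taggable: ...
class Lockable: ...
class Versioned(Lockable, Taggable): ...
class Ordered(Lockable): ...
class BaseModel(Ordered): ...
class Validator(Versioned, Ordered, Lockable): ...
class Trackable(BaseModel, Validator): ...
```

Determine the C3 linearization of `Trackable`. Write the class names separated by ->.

Trackable -> BaseModel -> Validator -> Versioned -> Ordered -> Lockable -> Taggable -> object

L[Trackable] = Trackable + merge(L[BaseModel], L[Validator], [BaseModel Validator])
  take BaseModel:  [BaseModel Ordered Lockable object] + [Validator Versioned Ordered Lockable Taggable object] + [BaseModel Validator]
  take Validator:  [Ordered Lockable object] + [Validator Versioned Ordered Lockable Taggable object] + [Validator]
  take Versioned:  [Ordered Lockable object] + [Versioned Ordered Lockable Taggable object]
  take Ordered:  [Ordered Lockable object] + [Ordered Lockable Taggable object]
  take Lockable:  [Lockable object] + [Lockable Taggable object]
  take Taggable:  [object] + [Taggable object]
  take object:  [object] + [object]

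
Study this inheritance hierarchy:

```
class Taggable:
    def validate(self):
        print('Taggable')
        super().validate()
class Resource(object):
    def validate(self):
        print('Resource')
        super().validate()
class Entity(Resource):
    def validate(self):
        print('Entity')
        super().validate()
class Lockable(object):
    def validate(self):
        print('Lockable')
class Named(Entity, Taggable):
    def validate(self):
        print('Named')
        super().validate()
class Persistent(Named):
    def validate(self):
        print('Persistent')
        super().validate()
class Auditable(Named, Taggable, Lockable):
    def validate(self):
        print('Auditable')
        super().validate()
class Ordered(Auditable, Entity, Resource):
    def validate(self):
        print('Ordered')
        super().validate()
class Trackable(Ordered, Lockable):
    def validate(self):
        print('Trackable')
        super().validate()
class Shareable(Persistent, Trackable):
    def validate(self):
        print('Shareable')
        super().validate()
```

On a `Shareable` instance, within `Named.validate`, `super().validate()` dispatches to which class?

L[Shareable] = Shareable + merge(L[Persistent], L[Trackable], [Persistent Trackable])
  take Persistent:  [Persistent Named Entity Resource Taggable object] + [Trackable Ordered Auditable Named Entity Resource Taggable Lockable object] + [Persistent Trackable]
  take Trackable:  [Named Entity Resource Taggable object] + [Trackable Ordered Auditable Named Entity Resource Taggable Lockable object] + [Trackable]
  take Ordered:  [Named Entity Resource Taggable object] + [Ordered Auditable Named Entity Resource Taggable Lockable object]
  take Auditable:  [Named Entity Resource Taggable object] + [Auditable Named Entity Resource Taggable Lockable object]
  take Named:  [Named Entity Resource Taggable object] + [Named Entity Resource Taggable Lockable object]
  take Entity:  [Entity Resource Taggable object] + [Entity Resource Taggable Lockable object]
  take Resource:  [Resource Taggable object] + [Resource Taggable Lockable object]
  take Taggable:  [Taggable object] + [Taggable Lockable object]
  take Lockable:  [object] + [Lockable object]
  take object:  [object] + [object]
MRO: Shareable Persistent Trackable Ordered Auditable Named Entity Resource Taggable Lockable object
super() in Named.validate on a Shareable instance goes to the class after Named in Shareable's MRO: Entity.

Entity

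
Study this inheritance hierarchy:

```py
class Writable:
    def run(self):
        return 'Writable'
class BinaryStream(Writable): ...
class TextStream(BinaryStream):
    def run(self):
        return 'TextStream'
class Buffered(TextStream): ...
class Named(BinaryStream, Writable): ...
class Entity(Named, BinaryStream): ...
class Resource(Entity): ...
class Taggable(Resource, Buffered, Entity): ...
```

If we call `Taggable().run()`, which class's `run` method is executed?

L[Taggable] = Taggable + merge(L[Resource], L[Buffered], L[Entity], [Resource Buffered Entity])
  take Resource:  [Resource Entity Named BinaryStream Writable object] + [Buffered TextStream BinaryStream Writable object] + [Entity Named BinaryStream Writable object] + [Resource Buffered Entity]
  take Buffered:  [Entity Named BinaryStream Writable object] + [Buffered TextStream BinaryStream Writable object] + [Entity Named BinaryStream Writable object] + [Buffered Entity]
  take Entity:  [Entity Named BinaryStream Writable object] + [TextStream BinaryStream Writable object] + [Entity Named BinaryStream Writable object] + [Entity]
  take Named:  [Named BinaryStream Writable object] + [TextStream BinaryStream Writable object] + [Named BinaryStream Writable object]
  take TextStream:  [BinaryStream Writable object] + [TextStream BinaryStream Writable object] + [BinaryStream Writable object]
  take BinaryStream:  [BinaryStream Writable object] + [BinaryStream Writable object] + [BinaryStream Writable object]
  take Writable:  [Writable object] + [Writable object] + [Writable object]
  take object:  [object] + [object] + [object]
MRO: Taggable Resource Buffered Entity Named TextStream BinaryStream Writable object
run is defined in: TextStream, Writable. First along the MRO is TextStream.

TextStream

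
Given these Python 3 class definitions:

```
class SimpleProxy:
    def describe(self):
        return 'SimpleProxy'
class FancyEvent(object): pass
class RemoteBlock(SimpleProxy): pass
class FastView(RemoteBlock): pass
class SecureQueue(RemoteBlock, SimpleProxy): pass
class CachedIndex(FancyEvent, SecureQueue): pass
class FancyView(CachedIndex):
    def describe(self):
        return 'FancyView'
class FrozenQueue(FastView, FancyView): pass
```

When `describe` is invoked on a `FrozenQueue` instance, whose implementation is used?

L[FrozenQueue] = FrozenQueue + merge(L[FastView], L[FancyView], [FastView FancyView])
  take FastView:  [FastView RemoteBlock SimpleProxy object] + [FancyView CachedIndex FancyEvent SecureQueue RemoteBlock SimpleProxy object] + [FastView FancyView]
  take FancyView:  [RemoteBlock SimpleProxy object] + [FancyView CachedIndex FancyEvent SecureQueue RemoteBlock SimpleProxy object] + [FancyView]
  take CachedIndex:  [RemoteBlock SimpleProxy object] + [CachedIndex FancyEvent SecureQueue RemoteBlock SimpleProxy object]
  take FancyEvent:  [RemoteBlock SimpleProxy object] + [FancyEvent SecureQueue RemoteBlock SimpleProxy object]
  take SecureQueue:  [RemoteBlock SimpleProxy object] + [SecureQueue RemoteBlock SimpleProxy object]
  take RemoteBlock:  [RemoteBlock SimpleProxy object] + [RemoteBlock SimpleProxy object]
  take SimpleProxy:  [SimpleProxy object] + [SimpleProxy object]
  take object:  [object] + [object]
MRO: FrozenQueue FastView FancyView CachedIndex FancyEvent SecureQueue RemoteBlock SimpleProxy object
describe is defined in: FancyView, SimpleProxy. First along the MRO is FancyView.

FancyView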